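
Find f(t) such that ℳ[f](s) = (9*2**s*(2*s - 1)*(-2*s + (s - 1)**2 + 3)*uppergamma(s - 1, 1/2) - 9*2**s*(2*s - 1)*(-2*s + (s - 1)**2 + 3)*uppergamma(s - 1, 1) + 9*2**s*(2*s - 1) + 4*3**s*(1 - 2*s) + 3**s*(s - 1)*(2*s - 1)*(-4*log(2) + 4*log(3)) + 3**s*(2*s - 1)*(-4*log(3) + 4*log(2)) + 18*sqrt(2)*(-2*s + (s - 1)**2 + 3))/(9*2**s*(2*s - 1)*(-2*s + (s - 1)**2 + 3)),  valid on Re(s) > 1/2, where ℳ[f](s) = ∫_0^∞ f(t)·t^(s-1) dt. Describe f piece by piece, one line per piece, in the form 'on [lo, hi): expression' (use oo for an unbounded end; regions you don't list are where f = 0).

reversing the shared t-power: sqrt(t) on [0, 1/2); exp(-t) on [1/2, 1); log(t)/t on [1, 3/2)
cuts at 1/2, 1: linearity sums the 3 kernel integrals
segment [0, 1/2) carries 1/sqrt(t); integrate it
the [1/2, 1) slice contributes ∫ exp(-t)/t·t^(s-1) dt
between 1 and 3/2 the integrand is log(t)/t**2·t^(s-1)

on [0, 1/2): 1/sqrt(t)
on [1/2, 1): exp(-t)/t
on [1, 3/2): log(t)/t**2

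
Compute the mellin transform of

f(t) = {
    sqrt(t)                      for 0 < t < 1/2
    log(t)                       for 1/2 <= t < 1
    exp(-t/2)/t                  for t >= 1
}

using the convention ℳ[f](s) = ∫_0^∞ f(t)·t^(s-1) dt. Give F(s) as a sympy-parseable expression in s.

back out the shared t-power: t**(3/2) on [0, 1/2); t*log(t) on [1/2, 1); exp(-t/2) on [1, ∞)
breakpoints 1/2, 1: one integral from each of the 3 segments
on [0, 1/2): add ∫ sqrt(t)·t^(s-1) dt
for t in [1/2, 1): the term is ∫ log(t)·t^(s-1)
on [1, ∞): add ∫ exp(-t/2)/t·t^(s-1) dt

(2*2**(2*s)*s**3*uppergamma(s - 1, 1/2) - 4*2**s*s - 2*2**s + 4**s*s**2*uppergamma(s - 1, 1/2) + 4*s**2*log(2) + 2*sqrt(2)*s**2 + s*log(4) + 4*s + 2)/(2*2**s*s**2*(2*s + 1))
  Re(s) > -1/2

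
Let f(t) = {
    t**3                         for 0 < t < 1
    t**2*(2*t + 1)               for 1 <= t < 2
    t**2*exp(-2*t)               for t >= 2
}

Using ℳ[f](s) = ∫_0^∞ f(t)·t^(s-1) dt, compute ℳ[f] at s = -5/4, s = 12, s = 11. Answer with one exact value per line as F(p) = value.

F(-5/4) = -40/21 + 2**(1/4)*uppergamma(3/4, 4)/2 + 76*2**(3/4)/21
F(12) = 77549/14 + 331990103*exp(-4)/16
F(11) = 77235/26 + 25532659*exp(-4)/8

peel off the shared t-power: t on [0, 1); 2*t + 1 on [1, 2); exp(-2*t) on [2, ∞)
the 3 pieces separated at 1, 2 each add one integral
segment [0, 1) carries t**3; integrate it
∫ t**2*(2*t + 1)·t^(s-1) over [1, 2)
on [2, ∞): add ∫ t**2*exp(-2*t)·t^(s-1) dt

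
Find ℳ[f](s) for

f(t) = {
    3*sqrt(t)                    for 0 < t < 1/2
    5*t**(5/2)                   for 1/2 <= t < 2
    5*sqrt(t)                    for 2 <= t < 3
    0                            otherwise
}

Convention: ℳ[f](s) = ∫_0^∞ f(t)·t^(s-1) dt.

the 3 pieces separated at 1/2, 2 each add one integral
segment 0 to 1/2 holds 3*sqrt(t); add its integral
∫ 5*t**(5/2)·t^(s-1) over [1/2, 2)
between 2 and 3 the integrand is 5*sqrt(t)·t^(s-1)

(55*2**(1/2 - s) + 7*2**(3/2 - s)*s - 5*2**(s + 7/2) + 15*2**(s + 9/2)*s + 80*3**(s + 1/2)*s + 200*3**(s + 1/2))/(4*(4*s**2 + 12*s + 5))
  Re(s) > -1/2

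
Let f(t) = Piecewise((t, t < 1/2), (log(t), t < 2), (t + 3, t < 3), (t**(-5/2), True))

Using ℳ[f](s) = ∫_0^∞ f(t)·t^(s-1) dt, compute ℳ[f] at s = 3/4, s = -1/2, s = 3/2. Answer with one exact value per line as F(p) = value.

F(3/4) = 2**(1/4)*(-436*sqrt(2) + 2*2**(3/4)*3**(1/4) + 65 + log(2**(42 + 84*sqrt(2))) + 180*6**(3/4))/63
F(-1/2) = sqrt(2)*(-486*log(2) + sqrt(2) + 648)/162
F(3/2) = sqrt(2)*(-1139 + 30*sqrt(2) + 270*log(2) + 864*sqrt(6))/180

decompose at 1/2, 2, 3; ℳ[f](s) sums the 4 pieces' integrals
between 0 and 1/2 the integrand is t·t^(s-1)
the [1/2, 2) slice contributes ∫ log(t)·t^(s-1) dt
the [2, 3) slice contributes ∫ (t + 3)·t^(s-1) dt
for t in [3, ∞): the term is ∫ t**(-5/2)·t^(s-1)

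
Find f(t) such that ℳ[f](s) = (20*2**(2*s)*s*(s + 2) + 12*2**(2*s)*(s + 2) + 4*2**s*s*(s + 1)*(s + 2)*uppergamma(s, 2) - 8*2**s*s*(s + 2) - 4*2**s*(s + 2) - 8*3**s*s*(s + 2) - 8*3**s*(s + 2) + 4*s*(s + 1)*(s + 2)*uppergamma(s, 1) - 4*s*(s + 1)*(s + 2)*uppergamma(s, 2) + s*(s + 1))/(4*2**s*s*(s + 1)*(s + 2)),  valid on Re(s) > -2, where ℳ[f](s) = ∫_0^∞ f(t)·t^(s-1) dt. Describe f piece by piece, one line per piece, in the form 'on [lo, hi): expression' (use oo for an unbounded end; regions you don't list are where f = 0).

on [0, 1/2): t**2
on [1/2, 1): exp(-2*t)
on [1, 3/2): t + 1
on [3/2, 2): t + 3
on [2, oo): exp(-t)

f breaks at 1/2, 1, 3/2, 2 into 5 integrals to sum
over [0, 1/2), the kernel integral of t**2 enters the sum
the [1/2, 1) slice contributes ∫ exp(-2*t)·t^(s-1) dt
∫ over [1, 3/2) of (t + 1)·t^(s-1) joins the sum
piece [3/2, 2): integrate (t + 3) against the kernel
between 2 and ∞ the integrand is exp(-t)·t^(s-1)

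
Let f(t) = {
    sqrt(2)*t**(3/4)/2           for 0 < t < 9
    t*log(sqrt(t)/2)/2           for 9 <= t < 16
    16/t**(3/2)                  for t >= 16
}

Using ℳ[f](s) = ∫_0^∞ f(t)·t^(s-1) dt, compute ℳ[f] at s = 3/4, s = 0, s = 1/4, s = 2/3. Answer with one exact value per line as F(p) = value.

strip the power substitution: sqrt(2)*t**(3/2)/2 on [0, 3); t**2*log(t/2)/2 on [3, 4); 16/t**3 on [4, ∞)
peel off the shared t-power: sqrt(2)*sqrt(t)/2 on [0, 3); t*log(t/2)/2 on [3, 4); 16/t**4 on [4, ∞)
peel off the common scale on t: sqrt(t) on [0, 3/2); t*log(t) on [3/2, 2); t**(-4) on [2, ∞)
the 3 pieces separated at 9, 16 each add one integral
piece [0, 9): integrate sqrt(2)*t**(3/4)/2 against the kernel
over [9, 16), the kernel integral of t*log(sqrt(t)/2)/2 enters the sum
between 16 and ∞ the integrand is 16/t**(3/2)·t^(s-1)

F(3/4) = -1144/147 + 108*sqrt(3)/49 + 9*sqrt(2) + log(2**(54*sqrt(3)/7 + 256/7)/3**(54*sqrt(3)/7))
F(0) = -19/12 + log(4096*sqrt(6)/243) + 2*sqrt(6)
F(1/4) = -18*sqrt(3)*log(3)/5 - 118/25 + 36*sqrt(3)/25 + 18*sqrt(3)*log(2)/5 + 9*sqrt(2)/2 + 64*log(2)/5
F(2/3) = -81*3**(1/3)*log(3)/10 - 114*2**(2/3)/25 + 243*3**(1/3)/100 + 81*3**(1/3)*log(2)/10 + 54*sqrt(2)*3**(5/6)/17 + 96*2**(2/3)*log(2)/5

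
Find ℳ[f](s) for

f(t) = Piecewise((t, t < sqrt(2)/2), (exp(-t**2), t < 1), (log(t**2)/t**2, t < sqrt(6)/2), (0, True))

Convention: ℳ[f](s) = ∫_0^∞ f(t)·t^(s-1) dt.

(sqrt(2)/2)**s*(3*2**(s/2)*(s + 1)*(s**2 - 4*s + 4)*uppergamma(s/2, 1/2) - 3*2**(s/2)*(s + 1)*(s**2 - 4*s + 4)*uppergamma(s/2, 1) + 12*2**(s/2)*(s + 1) + 3**(s/2)*s*(s + 1)*(-4*log(2) + 4*log(3)) - 8*3**(s/2)*(s + 1) + 3**(s/2)*(s + 1)*(-8*log(3) + 8*log(2)) + 3*sqrt(2)*(s**2 - 4*s + 4))/(6*(s + 1)*(s**2 - 4*s + 4))
  Re(s) > -1

remove the power substitution first: sqrt(t) on [0, 1/2); exp(-t) on [1/2, 1); log(t)/t on [1, 3/2)
slice at sqrt(2)/2, 1, transform all 3 pieces, and sum them
between 0 and sqrt(2)/2 the integrand is t·t^(s-1)
between sqrt(2)/2 and 1 the integrand is exp(-t**2)·t^(s-1)
the [1, sqrt(6)/2) slice contributes ∫ log(t**2)/t**2·t^(s-1) dt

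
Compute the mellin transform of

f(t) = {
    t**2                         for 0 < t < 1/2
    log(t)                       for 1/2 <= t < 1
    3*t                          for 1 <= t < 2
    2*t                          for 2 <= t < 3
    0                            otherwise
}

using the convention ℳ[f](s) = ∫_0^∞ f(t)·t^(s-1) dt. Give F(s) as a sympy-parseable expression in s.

(8*2**(2*s)*s**3 + 16*2**(2*s)*s**2 - 12*2**s*s**3 - 28*2**s*s**2 - 12*2**s*s - 8*2**s + 24*6**s*s**3 + 48*6**s*s**2 + s**3 + 4*s**3*log(2) + 5*s**2 + 12*s**2*log(2) + 8*s*log(2) + 12*s + 8)/(4*2**s*s**2*(s**2 + 3*s + 2))
  Re(s) > -2

reversing the shared t-power: t on [0, 1/2); log(t)/t on [1/2, 1); 3 on [1, 2); …
f breaks at 1/2, 1, 2 into 4 integrals to sum
∫ t**2·t^(s-1) over [0, 1/2)
on [1/2, 1): add ∫ log(t)·t^(s-1) dt
segment 1 to 2 holds 3*t; add its integral
between 2 and 3 the integrand is 2*t·t^(s-1)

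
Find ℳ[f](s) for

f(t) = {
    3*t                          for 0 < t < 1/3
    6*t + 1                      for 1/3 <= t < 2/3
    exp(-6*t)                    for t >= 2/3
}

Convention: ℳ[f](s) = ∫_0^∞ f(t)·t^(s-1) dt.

remove the common scale on t first: t on [0, 1); 2*t + 1 on [1, 2); exp(-2*t) on [2, ∞)
summing 3 kernel integrals split by 1/3, 2/3 yields ℳ[f](s)
segment 0 to 1/3 holds 3*t; add its integral
segment 1/3 to 2/3 holds (6*t + 1); add its integral
∫ over [2/3, ∞) of exp(-6*t)·t^(s-1) joins the sum

(2**s*s*(s + 1)*uppergamma(s, 4) - 2*4**s*s - 4**s + 5*8**s*s + 8**s)/(12**s*s*(s + 1))
  Re(s) > -1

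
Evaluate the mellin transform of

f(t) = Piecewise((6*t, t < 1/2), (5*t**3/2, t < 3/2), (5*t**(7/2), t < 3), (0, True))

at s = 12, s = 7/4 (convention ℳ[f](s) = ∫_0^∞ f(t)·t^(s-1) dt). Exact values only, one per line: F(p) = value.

F(12) = -71744535*sqrt(6)/1015808 + 93267961/1277952 + 143489070*sqrt(3)/31
F(7/4) = -405*2**(3/4)*3**(1/4)/112 + 857*2**(1/4)/3344 + 405*2**(1/4)*3**(3/4)/304 + 1620*3**(1/4)/7

breakpoints 1/2, 3/2: one integral from each of the 3 segments
segment [0, 1/2) carries 6*t; integrate it
over [1/2, 3/2), the kernel integral of 5*t**3/2 enters the sum
piece [3/2, 3): integrate 5*t**(7/2) against the kernel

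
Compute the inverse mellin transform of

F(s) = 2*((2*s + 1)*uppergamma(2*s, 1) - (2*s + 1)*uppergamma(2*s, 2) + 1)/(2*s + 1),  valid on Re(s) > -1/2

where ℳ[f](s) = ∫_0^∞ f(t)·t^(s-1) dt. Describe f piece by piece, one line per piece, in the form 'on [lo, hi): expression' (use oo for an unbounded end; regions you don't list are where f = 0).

peel off the power substitution: t on [0, 1); exp(-t) on [1, 2)
summing 2 kernel integrals split by 1 yields ℳ[f](s)
for t in [0, 1): the term is ∫ sqrt(t)·t^(s-1)
over [1, 4), the kernel integral of exp(-sqrt(t)) enters the sum

on [0, 1): sqrt(t)
on [1, 4): exp(-sqrt(t))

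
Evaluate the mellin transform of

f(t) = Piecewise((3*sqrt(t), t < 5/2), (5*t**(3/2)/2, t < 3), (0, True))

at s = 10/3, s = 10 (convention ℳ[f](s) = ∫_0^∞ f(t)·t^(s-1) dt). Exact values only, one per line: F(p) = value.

F(10/3) = -85125*2**(1/6)*5**(5/6)/21344 + 1215*3**(5/6)/29
F(10) = -810546875*sqrt(10)/659456 + 885735*sqrt(3)/23

integrate the 2 segments split at 5/2, then add the results
segment [0, 5/2) carries 3*sqrt(t); integrate it
between 5/2 and 3 the integrand is 5*t**(3/2)/2·t^(s-1)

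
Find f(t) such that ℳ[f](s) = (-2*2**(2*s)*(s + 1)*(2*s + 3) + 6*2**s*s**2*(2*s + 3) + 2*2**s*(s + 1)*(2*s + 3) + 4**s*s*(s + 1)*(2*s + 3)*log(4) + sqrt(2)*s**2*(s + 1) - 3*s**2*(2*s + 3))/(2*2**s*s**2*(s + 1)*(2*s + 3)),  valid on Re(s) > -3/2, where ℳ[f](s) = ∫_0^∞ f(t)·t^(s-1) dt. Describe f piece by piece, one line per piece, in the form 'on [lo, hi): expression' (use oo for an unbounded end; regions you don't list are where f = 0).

breakpoints 1/2, 1: one integral from each of the 3 segments
between 0 and 1/2 the integrand is t**(3/2)·t^(s-1)
between 1/2 and 1 the integrand is 3*t·t^(s-1)
segment [1, 2) carries log(t); integrate it

on [0, 1/2): t**(3/2)
on [1/2, 1): 3*t
on [1, 2): log(t)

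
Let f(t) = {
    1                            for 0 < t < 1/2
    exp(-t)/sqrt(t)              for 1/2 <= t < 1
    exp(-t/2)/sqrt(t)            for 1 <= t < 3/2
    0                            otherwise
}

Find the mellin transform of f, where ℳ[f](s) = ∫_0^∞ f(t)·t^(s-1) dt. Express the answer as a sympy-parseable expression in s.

back out the shared t-power: t on [0, 1/2); sqrt(t)*exp(-t) on [1/2, 1); sqrt(t)*exp(-t/2) on [1, 3/2)
strip the shared t-power: sqrt(t) on [0, 1/2); exp(-t) on [1/2, 1); exp(-t/2) on [1, 3/2)
cuts at 1/2, 1: linearity sums the 3 kernel integrals
segment [0, 1/2) carries 1; integrate it
over [1/2, 1), the kernel integral of exp(-t)/sqrt(t) enters the sum
[1, 3/2) adds the kernel integral of exp(-t/2)/sqrt(t)

uppergamma(s - 1/2, 1/2) - uppergamma(s - 1/2, 1) + sqrt(2)*4**s*uppergamma(s - 1/2, 1/2)/(2*2**s) - sqrt(2)*4**s*uppergamma(s - 1/2, 3/4)/(2*2**s) + 1/(2**s*s)
  Re(s) > 0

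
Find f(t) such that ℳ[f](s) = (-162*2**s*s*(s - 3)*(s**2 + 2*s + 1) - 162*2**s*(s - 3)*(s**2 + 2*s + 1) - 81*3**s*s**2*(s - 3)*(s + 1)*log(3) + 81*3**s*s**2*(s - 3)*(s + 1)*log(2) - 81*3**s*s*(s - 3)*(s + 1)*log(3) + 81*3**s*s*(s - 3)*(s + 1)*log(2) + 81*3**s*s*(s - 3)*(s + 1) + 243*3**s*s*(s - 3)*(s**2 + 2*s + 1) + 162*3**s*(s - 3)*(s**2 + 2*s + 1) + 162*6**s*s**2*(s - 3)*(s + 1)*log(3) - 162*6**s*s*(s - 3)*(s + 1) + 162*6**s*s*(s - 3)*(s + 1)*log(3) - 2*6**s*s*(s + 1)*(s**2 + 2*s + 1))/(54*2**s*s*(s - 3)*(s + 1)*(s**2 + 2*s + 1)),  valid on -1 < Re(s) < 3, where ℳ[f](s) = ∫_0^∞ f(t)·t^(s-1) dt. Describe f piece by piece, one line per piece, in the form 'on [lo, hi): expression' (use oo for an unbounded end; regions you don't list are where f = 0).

linearity at 1, 3/2, 3 turns ℳ[f](s) into 4 summed integrals
segment [0, 1) carries t; integrate it
the [1, 3/2) slice contributes ∫ (t + 3)·t^(s-1) dt
∫ over [3/2, 3) of t*log(t)·t^(s-1) joins the sum
[3, ∞) adds the kernel integral of t**(-3)

on [0, 1): t
on [1, 3/2): t + 3
on [3/2, 3): t*log(t)
on [3, oo): t**(-3)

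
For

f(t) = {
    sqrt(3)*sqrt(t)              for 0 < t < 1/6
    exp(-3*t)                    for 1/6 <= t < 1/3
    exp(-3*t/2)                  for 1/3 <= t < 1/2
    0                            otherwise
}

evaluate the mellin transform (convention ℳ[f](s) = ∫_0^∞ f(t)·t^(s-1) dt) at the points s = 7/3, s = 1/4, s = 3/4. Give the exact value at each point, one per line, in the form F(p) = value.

F(7/3) = 6**(2/3)*(-272*2**(2/3)*uppergamma(7/3, 3/4) - 68*2**(1/3)*uppergamma(7/3, 1) + 3*sqrt(2) + 68*2**(1/3)*uppergamma(7/3, 1/2) + 272*2**(2/3)*uppergamma(7/3, 1/2))/3672
F(1/4) = 3**(3/4)*(-3*2**(1/4)*uppergamma(1/4, 3/4) - 3*uppergamma(1/4, 1) + 3*uppergamma(1/4, 1/2) + 3*2**(1/4)*uppergamma(1/4, 1/2) + 2*2**(1/4))/9
F(3/4) = 3**(1/4)*(-5*2**(3/4)*uppergamma(3/4, 3/4) - 5*uppergamma(3/4, 1) + 2**(3/4) + 5*uppergamma(3/4, 1/2) + 5*2**(3/4)*uppergamma(3/4, 1/2))/15

remove the common scale on t first: sqrt(t) on [0, 1/2); exp(-t) on [1/2, 1); exp(-t/2) on [1, 3/2)
integrate the 3 segments split at 1/6, 1/3, then add the results
[0, 1/6) adds the kernel integral of sqrt(3)*sqrt(t)
∫ exp(-3*t)·t^(s-1) over [1/6, 1/3)
∫ exp(-3*t/2)·t^(s-1) over [1/3, 1/2)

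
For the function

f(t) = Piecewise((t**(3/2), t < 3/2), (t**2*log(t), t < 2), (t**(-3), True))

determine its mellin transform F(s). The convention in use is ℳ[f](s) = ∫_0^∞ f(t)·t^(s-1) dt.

(-32*2**(2*s)*(s - 3)*(2*s + 3) + 3**s*(s - 3)*(s + 1)*(2*s + 3)*(-18*log(3) + 18*log(2)) + 3**s*(s - 3)*(2*s + 3)*(-18*log(3) + 18*log(2)) + 18*3**s*(s - 3)*(2*s + 3) + 12*3**s*sqrt(6)*(s - 3)*(2*s + (s + 1)**2 + 3) + 32*4**s*(s - 3)*(s + 1)*(2*s + 3)*log(2) + 32*4**s*(s - 3)*(2*s + 3)*log(2) - 4**s*(2*s + 3)*(2*s + (s + 1)**2 + 3))/(8*2**s*(s - 3)*(2*s + 3)*(2*s + (s + 1)**2 + 3))
  -3/2 < Re(s) < 3

remove the shared t-power first: t on [0, 3/2); t**(3/2)*log(t) on [3/2, 2); t**(-7/2) on [2, ∞)
strip the shared t-power: sqrt(t) on [0, 3/2); t*log(t) on [3/2, 2); t**(-4) on [2, ∞)
f breaks at 3/2, 2 into 3 integrals to sum
on [0, 3/2): add ∫ t**(3/2)·t^(s-1) dt
segment 3/2 to 2 holds t**2*log(t); add its integral
for t in [2, ∞): the term is ∫ t**(-3)·t^(s-1)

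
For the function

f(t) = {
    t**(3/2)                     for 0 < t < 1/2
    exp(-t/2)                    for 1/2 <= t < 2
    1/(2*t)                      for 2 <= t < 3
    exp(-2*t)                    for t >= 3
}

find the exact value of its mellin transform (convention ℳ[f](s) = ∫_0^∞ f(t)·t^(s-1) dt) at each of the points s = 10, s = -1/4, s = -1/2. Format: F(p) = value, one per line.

summing 4 kernel integrals split by 1/2, 2, 3 yields ℳ[f](s)
segment 0 to 1/2 holds t**(3/2); add its integral
on [1/2, 2) integrate f = exp(-t/2) against the kernel
for t in [2, 3): the term is ∫ 1/(2*t)·t^(s-1)
∫ exp(-2*t)·t^(s-1) over [3, ∞)

F(10) = -1010083840*exp(-1) + sqrt(2)/47104 + 1047735*exp(-6)/8 + 19171/18 + 122145247909*exp(-1/4)/256
F(-1/4) = -2**(3/4)*uppergamma(-1/4, 1)/2 - 2*3**(3/4)/45 + 2**(1/4)*uppergamma(-1/4, 6) + 3*2**(3/4)/10 + 2**(3/4)*uppergamma(-1/4, 1/4)/2
F(-1/2) = -sqrt(2)*sqrt(pi)*erfc(1/2) - sqrt(2)*exp(-1) - sqrt(3)/27 - 2*sqrt(2)*sqrt(pi)*erfc(sqrt(6)) + 2*sqrt(3)*exp(-6)/3 + sqrt(2)/12 + sqrt(2)*sqrt(pi)*erfc(1) + 1/2 + 2*sqrt(2)*exp(-1/4)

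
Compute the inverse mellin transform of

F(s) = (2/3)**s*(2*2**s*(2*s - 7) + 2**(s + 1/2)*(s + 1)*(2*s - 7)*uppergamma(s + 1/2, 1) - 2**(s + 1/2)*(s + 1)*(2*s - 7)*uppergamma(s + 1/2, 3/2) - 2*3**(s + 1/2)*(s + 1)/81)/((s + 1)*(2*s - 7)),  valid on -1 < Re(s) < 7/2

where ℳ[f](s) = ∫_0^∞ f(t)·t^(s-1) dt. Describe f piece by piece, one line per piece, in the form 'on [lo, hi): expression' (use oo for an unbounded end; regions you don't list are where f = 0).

on [0, 4/3): 3*t/2
on [4/3, 2): sqrt(6)*sqrt(t)*exp(-3*t/4)/2
on [2, oo): 8*sqrt(6)/(81*t**(7/2))

peel off the common scale on t: t on [0, 2); sqrt(t)*exp(-t/2) on [2, 3); t**(-7/2) on [3, ∞)
the shared t-power comes off first: sqrt(t) on [0, 2); exp(-t/2) on [2, 3); t**(-4) on [3, ∞)
summing 3 kernel integrals split by 4/3, 2 yields ℳ[f](s)
∫ over [0, 4/3) of 3*t/2·t^(s-1) joins the sum
[4/3, 2) adds the kernel integral of sqrt(6)*sqrt(t)*exp(-3*t/4)/2
between 2 and ∞ the integrand is 8*sqrt(6)/(81*t**(7/2))·t^(s-1)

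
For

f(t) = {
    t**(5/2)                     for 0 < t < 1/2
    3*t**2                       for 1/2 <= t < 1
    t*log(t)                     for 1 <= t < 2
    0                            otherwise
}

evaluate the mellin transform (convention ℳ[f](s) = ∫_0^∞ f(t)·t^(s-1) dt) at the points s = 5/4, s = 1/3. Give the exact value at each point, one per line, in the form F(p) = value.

remove the shared t-power first: t**(3/2) on [0, 1/2); 3*t on [1/2, 1); log(t) on [1, 2)
cuts at 1/2, 1: linearity sums the 3 kernel integrals
∫ over [0, 1/2) of t**(5/2)·t^(s-1) joins the sum
the [1/2, 1) slice contributes ∫ 3*t**2·t^(s-1) dt
the [1, 2) slice contributes ∫ t*log(t)·t^(s-1) dt

F(5/4) = -1253*2**(1/4)/1620 - 3*2**(3/4)/52 + 1180/1053 + 16*2**(1/4)*log(2)/9
F(1/3) = -9*2**(1/3)/8 - 9*2**(2/3)/56 + 3*2**(1/6)/68 + 3*2**(1/3)*log(2)/2 + 207/112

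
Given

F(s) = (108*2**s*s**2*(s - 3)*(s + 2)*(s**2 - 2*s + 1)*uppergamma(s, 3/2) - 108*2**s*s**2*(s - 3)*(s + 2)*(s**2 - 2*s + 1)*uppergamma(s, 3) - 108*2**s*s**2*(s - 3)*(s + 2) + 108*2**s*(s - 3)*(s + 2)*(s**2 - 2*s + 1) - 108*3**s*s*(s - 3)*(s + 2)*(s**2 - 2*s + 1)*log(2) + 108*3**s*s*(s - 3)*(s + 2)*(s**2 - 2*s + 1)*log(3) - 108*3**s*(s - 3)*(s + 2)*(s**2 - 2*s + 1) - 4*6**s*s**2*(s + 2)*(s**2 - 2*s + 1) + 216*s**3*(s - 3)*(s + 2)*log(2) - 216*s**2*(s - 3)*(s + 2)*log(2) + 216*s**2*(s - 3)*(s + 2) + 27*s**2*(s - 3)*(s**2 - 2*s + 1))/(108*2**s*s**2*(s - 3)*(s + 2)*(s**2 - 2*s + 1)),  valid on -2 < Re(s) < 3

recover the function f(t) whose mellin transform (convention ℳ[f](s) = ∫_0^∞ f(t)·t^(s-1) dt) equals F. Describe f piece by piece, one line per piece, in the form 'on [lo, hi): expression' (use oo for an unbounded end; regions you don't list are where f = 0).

decompose at 1/2, 1, 3/2, 3; ℳ[f](s) sums the 5 pieces' integrals
segment 0 to 1/2 holds t**2; add its integral
∫ over [1/2, 1) of log(t)/t·t^(s-1) joins the sum
segment 1 to 3/2 holds log(t); add its integral
between 3/2 and 3 the integrand is exp(-t)·t^(s-1)
segment [3, ∞) carries t**(-3); integrate it

on [0, 1/2): t**2
on [1/2, 1): log(t)/t
on [1, 3/2): log(t)
on [3/2, 3): exp(-t)
on [3, oo): t**(-3)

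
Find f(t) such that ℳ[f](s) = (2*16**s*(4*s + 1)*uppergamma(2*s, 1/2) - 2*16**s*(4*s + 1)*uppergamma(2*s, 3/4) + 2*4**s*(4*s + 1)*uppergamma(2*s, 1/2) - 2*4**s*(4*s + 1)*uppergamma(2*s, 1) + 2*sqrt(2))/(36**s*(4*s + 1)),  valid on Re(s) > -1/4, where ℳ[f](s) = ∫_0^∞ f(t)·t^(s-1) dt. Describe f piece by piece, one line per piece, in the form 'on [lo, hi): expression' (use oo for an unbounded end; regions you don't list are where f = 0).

back out the power substitution: sqrt(3)*sqrt(t) on [0, 1/6); exp(-3*t) on [1/6, 1/3); exp(-3*t/2) on [1/3, 1/2)
undo the common scale on t: sqrt(t) on [0, 1/2); exp(-t) on [1/2, 1); exp(-t/2) on [1, 3/2)
integrate the 3 segments split at 1/36, 1/9, then add the results
∫ over [0, 1/36) of sqrt(3)*t**(1/4)·t^(s-1) joins the sum
the [1/36, 1/9) slice contributes ∫ exp(-3*sqrt(t))·t^(s-1) dt
the [1/9, 1/4) slice contributes ∫ exp(-3*sqrt(t)/2)·t^(s-1) dt

on [0, 1/36): sqrt(3)*t**(1/4)
on [1/36, 1/9): exp(-3*sqrt(t))
on [1/9, 1/4): exp(-3*sqrt(t)/2)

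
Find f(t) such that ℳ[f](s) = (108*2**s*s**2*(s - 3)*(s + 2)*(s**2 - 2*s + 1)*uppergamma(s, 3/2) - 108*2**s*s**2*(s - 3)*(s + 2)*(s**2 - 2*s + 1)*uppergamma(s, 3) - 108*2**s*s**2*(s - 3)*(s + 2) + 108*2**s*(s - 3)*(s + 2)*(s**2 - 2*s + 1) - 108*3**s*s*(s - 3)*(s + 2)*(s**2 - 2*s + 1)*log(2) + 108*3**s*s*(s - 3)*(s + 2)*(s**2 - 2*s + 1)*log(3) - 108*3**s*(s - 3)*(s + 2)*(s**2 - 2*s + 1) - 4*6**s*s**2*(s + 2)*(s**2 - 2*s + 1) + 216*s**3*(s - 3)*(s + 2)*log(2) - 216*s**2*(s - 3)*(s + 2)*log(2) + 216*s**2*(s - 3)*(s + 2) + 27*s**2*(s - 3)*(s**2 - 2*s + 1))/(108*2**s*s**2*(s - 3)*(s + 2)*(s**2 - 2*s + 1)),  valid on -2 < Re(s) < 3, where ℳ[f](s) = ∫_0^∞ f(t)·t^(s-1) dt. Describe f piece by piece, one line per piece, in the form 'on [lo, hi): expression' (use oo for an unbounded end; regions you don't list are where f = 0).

on [0, 1/2): t**2
on [1/2, 1): log(t)/t
on [1, 3/2): log(t)
on [3/2, 3): exp(-t)
on [3, oo): t**(-3)

summing 5 kernel integrals split by 1/2, 1, 3/2, 3 yields ℳ[f](s)
over [0, 1/2), the kernel integral of t**2 enters the sum
between 1/2 and 1 the integrand is log(t)/t·t^(s-1)
segment [1, 3/2) carries log(t); integrate it
[3/2, 3) adds the kernel integral of exp(-t)
on [3, ∞) integrate f = t**(-3) against the kernel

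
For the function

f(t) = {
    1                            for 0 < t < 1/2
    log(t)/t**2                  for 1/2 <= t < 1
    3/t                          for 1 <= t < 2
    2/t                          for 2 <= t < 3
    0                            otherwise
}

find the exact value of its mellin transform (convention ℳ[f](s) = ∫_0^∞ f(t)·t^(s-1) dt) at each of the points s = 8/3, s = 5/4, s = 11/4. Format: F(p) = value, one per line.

invert the shared t-power to get t on [0, 1/2); log(t)/t on [1/2, 1); 3 on [1, 2); …
integrate the 4 segments split at 1/2, 1, 2, then add the results
segment 0 to 1/2 holds 1; add its integral
on [1/2, 1) integrate f = log(t)/t**2 against the kernel
∫ over [1, 2) of 3/t·t^(s-1) joins the sum
between 2 and 3 the integrand is 2/t·t^(s-1)

F(8/3) = -81/20 + 3*2**(1/3)*log(2)/4 + 75*2**(1/3)/64 + 6*2**(2/3)/5 + 18*3**(2/3)/5
F(5/4) = 2**(3/4)*(-310*2**(1/4) - 60*log(2) + 89 + 90*sqrt(2) + 180*6**(1/4))/45
F(11/4) = 2**(1/4)*(-2420*2**(3/4) + 924*log(2) + 1295 + 1584*sqrt(2) + 2376*6**(3/4))/1386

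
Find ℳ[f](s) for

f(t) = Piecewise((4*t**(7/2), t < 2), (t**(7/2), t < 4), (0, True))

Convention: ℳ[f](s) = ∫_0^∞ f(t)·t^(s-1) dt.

16*(16*2**(2*s) + 3*2**(s + 1/2))/(2*s + 7)
  Re(s) > -7/2

the 2 pieces separated at 2 each add one integral
over [0, 2), the kernel integral of 4*t**(7/2) enters the sum
over [2, 4), the kernel integral of t**(7/2) enters the sum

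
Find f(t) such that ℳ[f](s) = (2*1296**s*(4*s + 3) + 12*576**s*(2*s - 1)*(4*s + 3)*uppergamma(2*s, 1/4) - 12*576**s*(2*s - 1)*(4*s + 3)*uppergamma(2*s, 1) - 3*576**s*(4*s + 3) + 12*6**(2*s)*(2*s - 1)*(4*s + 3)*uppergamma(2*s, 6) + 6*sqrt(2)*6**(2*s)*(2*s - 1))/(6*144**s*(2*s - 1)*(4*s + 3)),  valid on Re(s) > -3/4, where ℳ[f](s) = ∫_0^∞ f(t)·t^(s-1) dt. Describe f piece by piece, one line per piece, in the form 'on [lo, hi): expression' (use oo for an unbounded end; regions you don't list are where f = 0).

undo the power substitution: t**(3/2) on [0, 1/2); exp(-t/2) on [1/2, 2); 1/(2*t) on [2, 3); …
along the cuts 1/4, 4, 9, ℳ[f](s) splits into 4 integrals
on [0, 1/4) integrate f = t**(3/4) against the kernel
[1/4, 4) adds the kernel integral of exp(-sqrt(t)/2)
over [4, 9), the kernel integral of 1/(2*sqrt(t)) enters the sum
the [9, ∞) slice contributes ∫ exp(-2*sqrt(t))·t^(s-1) dt

on [0, 1/4): t**(3/4)
on [1/4, 4): exp(-sqrt(t)/2)
on [4, 9): 1/(2*sqrt(t))
on [9, oo): exp(-2*sqrt(t))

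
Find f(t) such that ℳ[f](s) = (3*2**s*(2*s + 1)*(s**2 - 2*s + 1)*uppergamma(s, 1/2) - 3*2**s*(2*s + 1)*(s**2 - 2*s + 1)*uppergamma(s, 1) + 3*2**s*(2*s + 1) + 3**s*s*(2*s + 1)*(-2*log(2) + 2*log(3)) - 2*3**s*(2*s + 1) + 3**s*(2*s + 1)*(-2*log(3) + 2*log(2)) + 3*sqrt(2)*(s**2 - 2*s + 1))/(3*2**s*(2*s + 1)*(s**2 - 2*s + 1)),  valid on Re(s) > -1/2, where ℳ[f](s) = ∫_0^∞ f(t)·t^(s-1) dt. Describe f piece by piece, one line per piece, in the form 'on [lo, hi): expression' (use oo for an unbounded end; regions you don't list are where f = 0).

on [0, 1/2): sqrt(t)
on [1/2, 1): exp(-t)
on [1, 3/2): log(t)/t

linearity at 1/2, 1 turns ℳ[f](s) into 3 summed integrals
[0, 1/2) adds the kernel integral of sqrt(t)
[1/2, 1) adds the kernel integral of exp(-t)
the [1, 3/2) slice contributes ∫ log(t)/t·t^(s-1) dt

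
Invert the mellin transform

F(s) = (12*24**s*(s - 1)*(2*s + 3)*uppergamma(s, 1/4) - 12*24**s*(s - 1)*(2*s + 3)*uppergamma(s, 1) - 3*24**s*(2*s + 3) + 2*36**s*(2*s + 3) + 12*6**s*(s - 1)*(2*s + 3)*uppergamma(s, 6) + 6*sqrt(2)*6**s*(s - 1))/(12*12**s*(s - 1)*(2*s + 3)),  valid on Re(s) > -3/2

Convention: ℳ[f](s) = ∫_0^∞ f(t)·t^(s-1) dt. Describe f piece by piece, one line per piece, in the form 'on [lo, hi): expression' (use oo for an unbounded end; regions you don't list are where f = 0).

decompose at 1/2, 2, 3; ℳ[f](s) sums the 4 pieces' integrals
[0, 1/2) adds the kernel integral of t**(3/2)
∫ over [1/2, 2) of exp(-t/2)·t^(s-1) joins the sum
∫ 1/(2*t)·t^(s-1) over [2, 3)
on [3, ∞) integrate f = exp(-2*t) against the kernel

on [0, 1/2): t**(3/2)
on [1/2, 2): exp(-t/2)
on [2, 3): 1/(2*t)
on [3, oo): exp(-2*t)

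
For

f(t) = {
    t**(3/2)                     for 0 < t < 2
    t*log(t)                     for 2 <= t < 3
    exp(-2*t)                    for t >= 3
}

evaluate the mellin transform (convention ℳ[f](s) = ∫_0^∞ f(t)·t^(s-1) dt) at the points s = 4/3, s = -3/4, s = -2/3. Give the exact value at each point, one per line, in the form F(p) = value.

decompose at 2, 3; ℳ[f](s) sums the 3 pieces' integrals
on [0, 2): add ∫ t**(3/2)·t^(s-1) dt
[2, 3) adds the kernel integral of t*log(t)
∫ exp(-2*t)·t^(s-1) over [3, ∞)

F(4/3) = -81*3**(1/3)/49 - 12*2**(1/3)*log(2)/7 + 2**(2/3)*uppergamma(4/3, 6)/4 + 36*2**(1/3)/49 + 24*2**(5/6)/17 + 27*3**(1/3)*log(3)/7
F(-3/4) = -16*3**(1/4) + 2**(3/4)*uppergamma(-3/4, 6) + 4*2**(3/4)/3 + log(3**(4*3**(1/4))/2**(4*2**(1/4))) + 16*2**(1/4)
F(-2/3) = -9*3**(1/3) + 2**(2/3)*uppergamma(-2/3, 6) + log(3**(3*3**(1/3))/2**(3*2**(1/3))) + 6*2**(5/6)/5 + 9*2**(1/3)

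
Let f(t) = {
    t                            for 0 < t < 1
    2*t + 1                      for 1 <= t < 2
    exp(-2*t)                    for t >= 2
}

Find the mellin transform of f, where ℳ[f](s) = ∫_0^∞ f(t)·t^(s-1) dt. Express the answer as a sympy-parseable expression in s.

(2**s*s*(s + 1)*uppergamma(s, 4) - 2*4**s*s - 4**s + 5*8**s*s + 8**s)/(4**s*s*(s + 1))
  Re(s) > -1

cuts at 1, 2: linearity sums the 3 kernel integrals
∫ t·t^(s-1) over [0, 1)
over [1, 2), the kernel integral of (2*t + 1) enters the sum
∫ exp(-2*t)·t^(s-1) over [2, ∞)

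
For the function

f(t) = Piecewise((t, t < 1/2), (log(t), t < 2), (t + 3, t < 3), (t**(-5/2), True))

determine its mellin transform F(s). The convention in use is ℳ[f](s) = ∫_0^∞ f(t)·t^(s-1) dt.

breakpoints 1/2, 2, 3: one integral from each of the 4 segments
between 0 and 1/2 the integrand is t·t^(s-1)
∫ over [1/2, 2) of log(t)·t^(s-1) joins the sum
piece [2, 3): integrate (t + 3) against the kernel
the [3, ∞) slice contributes ∫ t**(-5/2)·t^(s-1) dt

(-270*2**(2*s)*s**2*(2*s - 5) + 54*2**(2*s)*s*(s + 1)*(2*s - 5)*log(2) - 162*2**(2*s)*s*(2*s - 5) - 54*2**(2*s)*(s + 1)*(2*s - 5) - 4*sqrt(3)*6**s*s**2*(s + 1) + 324*6**s*s**2*(2*s - 5) + 162*6**s*s*(2*s - 5) + 27*s**2*(2*s - 5) + 54*s*(s + 1)*(2*s - 5)*log(2) + (2*s - 5)*(54*s + 54))/(54*2**s*s**2*(s + 1)*(2*s - 5))
  -1 < Re(s) < 5/2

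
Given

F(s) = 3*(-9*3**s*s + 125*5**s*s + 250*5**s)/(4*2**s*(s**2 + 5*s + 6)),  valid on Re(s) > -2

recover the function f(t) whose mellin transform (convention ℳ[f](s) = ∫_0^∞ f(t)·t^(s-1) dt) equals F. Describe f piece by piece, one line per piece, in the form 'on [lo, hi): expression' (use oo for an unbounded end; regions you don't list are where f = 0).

on [0, 3/2): 6*t**2
on [3/2, 5/2): 6*t**3

linearity at 3/2 turns ℳ[f](s) into 2 summed integrals
[0, 3/2) adds the kernel integral of 6*t**2
on [3/2, 5/2): add ∫ 6*t**3·t^(s-1) dt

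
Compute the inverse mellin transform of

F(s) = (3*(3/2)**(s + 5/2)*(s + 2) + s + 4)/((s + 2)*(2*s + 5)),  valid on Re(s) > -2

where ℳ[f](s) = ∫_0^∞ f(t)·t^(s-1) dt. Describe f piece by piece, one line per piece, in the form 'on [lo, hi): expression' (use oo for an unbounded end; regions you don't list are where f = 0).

on [0, 1): 2*t**2
on [1, 3/2): 3*t**(5/2)/2

cuts at 1: linearity sums the 2 kernel integrals
segment [0, 1) carries 2*t**2; integrate it
segment [1, 3/2) carries 3*t**(5/2)/2; integrate it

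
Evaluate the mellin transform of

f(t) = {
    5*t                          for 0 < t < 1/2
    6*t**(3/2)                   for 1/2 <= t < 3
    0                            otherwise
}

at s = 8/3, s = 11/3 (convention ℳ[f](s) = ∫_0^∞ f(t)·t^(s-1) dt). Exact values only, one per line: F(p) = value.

breakpoints 1/2: one integral from each of the 2 segments
∫ over [0, 1/2) of 5*t·t^(s-1) joins the sum
on [1/2, 3): add ∫ 6*t**(3/2)·t^(s-1) dt

F(8/3) = -9*2**(5/6)/200 + 15*2**(1/3)/176 + 2916*3**(1/6)/25
F(11/3) = -9*2**(5/6)/496 + 15*2**(1/3)/448 + 8748*3**(1/6)/31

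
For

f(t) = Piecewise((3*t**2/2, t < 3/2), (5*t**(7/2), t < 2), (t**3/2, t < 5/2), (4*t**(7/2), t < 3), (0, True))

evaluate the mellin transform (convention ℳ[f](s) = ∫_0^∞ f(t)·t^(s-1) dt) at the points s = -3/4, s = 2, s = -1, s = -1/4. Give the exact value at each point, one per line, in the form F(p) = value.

F(-3/4) = -50*2**(1/4)*5**(3/4)/11 - 45*2**(1/4)*3**(3/4)/22 - 8*2**(1/4)/9 + 25*2**(3/4)*5**(1/4)/36 + 9*2**(3/4)*3**(1/4)/10 + 80*2**(3/4)/11 + 144*3**(3/4)/11
F(2) = -3125*sqrt(10)/88 - 1215*sqrt(6)/352 + 5417/640 + 320*sqrt(2)/11 + 1944*sqrt(3)/11
F(-1) = -5*sqrt(10) - 9*sqrt(6)/4 + 45/16 + 8*sqrt(2) + 72*sqrt(3)/5
F(-1/4) = -125*2**(3/4)*5**(1/4)/13 - 135*2**(3/4)*3**(1/4)/52 - 8*2**(3/4)/11 + 9*2**(1/4)*3**(3/4)/14 + 25*2**(1/4)*5**(3/4)/44 + 160*2**(1/4)/13 + 432*3**(1/4)/13

split f at 3/2, 2, 5/2: ℳ[f](s) collects 4 kernel integrals
∫ over [0, 3/2) of 3*t**2/2·t^(s-1) joins the sum
piece [3/2, 2): integrate 5*t**(7/2) against the kernel
over [2, 5/2), the kernel integral of t**3/2 enters the sum
between 5/2 and 3 the integrand is 4*t**(7/2)·t^(s-1)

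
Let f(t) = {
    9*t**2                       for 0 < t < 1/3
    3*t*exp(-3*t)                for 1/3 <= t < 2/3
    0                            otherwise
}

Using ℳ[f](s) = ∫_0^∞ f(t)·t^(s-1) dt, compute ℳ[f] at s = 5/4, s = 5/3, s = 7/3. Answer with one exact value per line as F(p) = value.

undo the common scale on t: t**2 on [0, 1); t*exp(-t) on [1, 2)
reversing the shared t-power: t on [0, 1); exp(-t) on [1, 2)
decompose at 1/3; ℳ[f](s) sums the 2 pieces' integrals
segment 0 to 1/3 holds 9*t**2; add its integral
for t in [1/3, 2/3): the term is ∫ 3*t*exp(-3*t)·t^(s-1)

F(5/4) = 3**(3/4)*(-13*uppergamma(9/4, 2) + 4 + 13*uppergamma(9/4, 1))/117
F(5/3) = 3**(1/3)*(-11*uppergamma(8/3, 2) + 3 + 11*uppergamma(8/3, 1))/99
F(7/3) = 3**(2/3)*(-13*uppergamma(10/3, 2) + 3 + 13*uppergamma(10/3, 1))/351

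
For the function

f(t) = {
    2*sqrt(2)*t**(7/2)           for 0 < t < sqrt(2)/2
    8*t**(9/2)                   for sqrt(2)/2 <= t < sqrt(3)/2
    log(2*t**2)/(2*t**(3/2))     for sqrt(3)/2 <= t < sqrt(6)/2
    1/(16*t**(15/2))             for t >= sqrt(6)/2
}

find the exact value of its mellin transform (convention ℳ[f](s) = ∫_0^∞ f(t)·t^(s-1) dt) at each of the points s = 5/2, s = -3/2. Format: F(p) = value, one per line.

reversing the shared t-power: 2*sqrt(2)*t**3 on [0, sqrt(2)/2); 8*t**4 on [sqrt(2)/2, sqrt(3)/2); log(2*t**2)/(2*t**2) on [sqrt(3)/2, sqrt(6)/2); …
undo the power substitution: 2*sqrt(2)*t**(3/2) on [0, 1/2); 8*t**2 on [1/2, 3/4); log(2*t)/(2*t) on [3/4, 3/2); …
invert the common scale on t to get t**(3/2) on [0, 1); 2*t**2 on [1, 3/2); log(t)/t on [3/2, 3); …
breakpoints sqrt(2)/2, sqrt(3)/2, sqrt(6)/2: one integral from each of the 4 segments
over [0, sqrt(2)/2), the kernel integral of 2*sqrt(2)*t**(7/2) enters the sum
∫ over [sqrt(2)/2, sqrt(3)/2) of 8*t**(9/2)·t^(s-1) joins the sum
over [sqrt(3)/2, sqrt(6)/2), the kernel integral of log(2*t**2)/(2*t**(3/2)) enters the sum
∫ 1/(16*t**(15/2))·t^(s-1) over [sqrt(6)/2, ∞)

F(5/2) = -269*sqrt(6)/540 - sqrt(3)*log(3)/4 - 5*sqrt(2)/168 + sqrt(3)*log(2)/4 + sqrt(6)*log(3)/4 + 83*sqrt(3)/112
F(-3/2) = -sqrt(2)/6 - 4*sqrt(3)*log(2)/27 - sqrt(6)*log(3)/27 - 53*sqrt(6)/2187 + 4*sqrt(3)*log(3)/27 + 89*sqrt(3)/81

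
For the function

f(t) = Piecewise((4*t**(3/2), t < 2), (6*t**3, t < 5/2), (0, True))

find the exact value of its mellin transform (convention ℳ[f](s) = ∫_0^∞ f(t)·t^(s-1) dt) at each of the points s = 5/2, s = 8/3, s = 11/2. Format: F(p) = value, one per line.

integrate the 2 segments split at 2, then add the results
segment 0 to 2 holds 4*t**(3/2); add its integral
between 2 and 5/2 the integrand is 6*t**3·t^(s-1)

F(5/2) = -384*sqrt(2)/11 + 16 + 9375*sqrt(10)/176
F(8/3) = -576*2**(2/3)/17 + 384*2**(1/6)/25 + 28125*2**(1/3)*5**(2/3)/544
F(11/2) = -3072*sqrt(2)/17 + 512/7 + 1171875*sqrt(10)/2176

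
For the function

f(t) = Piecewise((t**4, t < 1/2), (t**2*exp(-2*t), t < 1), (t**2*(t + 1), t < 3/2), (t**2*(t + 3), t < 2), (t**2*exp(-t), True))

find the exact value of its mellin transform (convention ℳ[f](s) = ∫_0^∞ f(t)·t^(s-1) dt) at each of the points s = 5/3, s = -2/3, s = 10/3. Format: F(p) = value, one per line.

invert the shared t-power to get t**2 on [0, 1/2); exp(-2*t) on [1/2, 1); t + 1 on [1, 3/2); …
treat the 5 regions marked off by 1/2, 1, 3/2, 2 separately and sum
∫ over [0, 1/2) of t**4·t^(s-1) joins the sum
on [1/2, 1): add ∫ t**2*exp(-2*t)·t^(s-1) dt
between 1 and 3/2 the integrand is t**2*(t + 1)·t^(s-1)
segment [3/2, 2) carries t**2*(t + 3); integrate it
segment 2 to ∞ holds t**2*exp(-t); add its integral

F(5/3) = 2**(1/3)*(-77112*3**(2/3) - 20400*2**(2/3) - 5236*uppergamma(11/3, 2) + 231 + 5236*uppergamma(11/3, 1) + 41888*2**(2/3)*uppergamma(11/3, 2) + 835584*2**(1/3))/83776
F(-2/3) = 2**(2/3)*(-1260*3**(1/3) - 660*2**(1/3) - 280*uppergamma(4/3, 2) + 21 + 280*uppergamma(4/3, 1) + 560*2**(1/3)*uppergamma(4/3, 2) + 3480*2**(2/3))/1120
F(10/3) = 2**(2/3)*(-152361*3**(1/3) - 1672*uppergamma(16/3, 2) - 18480*2**(1/3) + 57 + 1672*uppergamma(16/3, 1) + 1503744*2**(2/3) + 53504*2**(1/3)*uppergamma(16/3, 2))/107008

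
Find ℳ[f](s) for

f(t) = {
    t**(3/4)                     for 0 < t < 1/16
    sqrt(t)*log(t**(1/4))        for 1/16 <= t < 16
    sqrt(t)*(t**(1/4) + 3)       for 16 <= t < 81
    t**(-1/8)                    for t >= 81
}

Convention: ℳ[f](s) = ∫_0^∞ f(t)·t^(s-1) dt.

(960*2**(8*s)*(1 - 8*s)*(2*s + 1)**2 + 96*2**(8*s)*(2*s + 1)*(4*s + 3)*(8*s - 1)*log(2) - 288*2**(8*s)*(2*s + 1)*(8*s - 1) - 48*2**(8*s)*(4*s + 3)*(8*s - 1) - 32*sqrt(3)*6**(4*s)*(2*s + 1)**2*(4*s + 3) + 2592*6**(4*s)*(2*s + 1)**2*(8*s - 1) + 648*6**(4*s)*(2*s + 1)*(8*s - 1) + 6*(2*s + 1)**2*(8*s - 1) + 6*(2*s + 1)*(4*s + 3)*(8*s - 1)*log(2) + 3*(4*s + 3)*(8*s - 1))/(12*2**(4*s)*(2*s + 1)**2*(4*s + 3)*(8*s - 1))
  -3/4 < Re(s) < 1/8

the power substitution comes off first: t**(3/2) on [0, 1/4); t*log(sqrt(t)) on [1/4, 4); t*(sqrt(t) + 3) on [4, 9); …
peel off the power substitution: t**3 on [0, 1/2); t**2*log(t) on [1/2, 2); t**2*(t + 3) on [2, 3); …
back out the shared t-power: t on [0, 1/2); log(t) on [1/2, 2); t + 3 on [2, 3); …
decompose at 1/16, 16, 81; ℳ[f](s) sums the 4 pieces' integrals
the [0, 1/16) slice contributes ∫ t**(3/4)·t^(s-1) dt
for t in [1/16, 16): the term is ∫ sqrt(t)*log(t**(1/4))·t^(s-1)
on [16, 81) integrate f = sqrt(t)*(t**(1/4) + 3) against the kernel
piece [81, ∞): integrate t**(-1/8) against the kernel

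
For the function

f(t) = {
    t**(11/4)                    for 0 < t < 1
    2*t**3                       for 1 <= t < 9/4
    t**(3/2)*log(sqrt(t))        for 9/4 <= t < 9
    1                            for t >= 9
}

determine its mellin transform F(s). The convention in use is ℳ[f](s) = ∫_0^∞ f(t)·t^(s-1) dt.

2**(-2*s - 4)*(648*2**(2*s + 4)*s*(2*s + 6)*(-4*s + 4*(s + 2)**2 - 7) - 648*2**(2*s + 4)*s*(4*s + 11)*(-4*s + 4*(s + 2)**2 - 7) - 432*3**(2*s + 4)*s*(s + 2)*(2*s + 6)*(4*s + 11)*log(3) + 432*3**(2*s + 4)*s*(s + 2)*(2*s + 6)*(4*s + 11)*log(2) - 216*3**(2*s + 4)*s*(2*s + 6)*(4*s + 11)*log(2) + 216*3**(2*s + 4)*s*(2*s + 6)*(4*s + 11) + 216*3**(2*s + 4)*s*(2*s + 6)*(4*s + 11)*log(3) + 1458*3**(2*s + 4)*s*(4*s + 11)*(-4*s + 4*(s + 2)**2 - 7) + 216*6**(2*s + 4)*s*(s + 2)*(2*s + 6)*(4*s + 11)*log(3) - 108*6**(2*s + 4)*s*(2*s + 6)*(4*s + 11)*log(3) - 108*6**(2*s + 4)*s*(2*s + 6)*(4*s + 11) - 2*6**(2*s + 4)*(2*s + 6)*(4*s + 11)*(-4*s + 4*(s + 2)**2 - 7))/(162*s*(2*s + 6)*(4*s + 11)*(-4*s + 4*(s + 2)**2 - 7))
  -11/4 < Re(s) < 0

reversing the shared t-power: t**(3/4) on [0, 1); 2*t on [1, 9/4); log(sqrt(t))/sqrt(t) on [9/4, 9); …
undo the power substitution: t**(3/2) on [0, 1); 2*t**2 on [1, 3/2); log(t)/t on [3/2, 3); …
along the cuts 1, 9/4, 9, ℳ[f](s) splits into 4 integrals
∫ t**(11/4)·t^(s-1) over [0, 1)
on [1, 9/4) integrate f = 2*t**3 against the kernel
on [9/4, 9): add ∫ t**(3/2)*log(sqrt(t))·t^(s-1) dt
segment [9, ∞) carries 1; integrate it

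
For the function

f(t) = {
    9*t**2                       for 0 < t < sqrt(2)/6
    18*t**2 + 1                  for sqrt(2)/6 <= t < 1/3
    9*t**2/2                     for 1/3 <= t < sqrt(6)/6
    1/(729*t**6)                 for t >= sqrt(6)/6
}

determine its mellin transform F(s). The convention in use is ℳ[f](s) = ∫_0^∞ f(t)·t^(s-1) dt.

strip the common scale on t: 4*t**2 on [0, sqrt(2)/4); 8*t**2 + 1 on [sqrt(2)/4, 1/2); 2*t**2 on [1/2, sqrt(6)/4); …
undo the common scale on t: t**2 on [0, sqrt(2)/2); 2*t**2 + 1 on [sqrt(2)/2, 1); t**2/2 on [1, sqrt(6)/2); …
reversing the power substitution: t on [0, 1/2); 2*t + 1 on [1/2, 1); t/2 on [1, 3/2); …
summing 4 kernel integrals split by sqrt(2)/6, 1/3, sqrt(6)/6 yields ℳ[f](s)
for t in [0, sqrt(2)/6): the term is ∫ 9*t**2·t^(s-1)
segment [sqrt(2)/6, 1/3) carries (18*t**2 + 1); integrate it
between 1/3 and sqrt(6)/6 the integrand is 9*t**2/2·t^(s-1)
segment [sqrt(6)/6, ∞) carries 1/(729*t**6); integrate it

(sqrt(2)/2)**s*(270*2**(s/2)*s*(s - 6) + 216*2**(s/2)*(s - 6) + 81*3**(s/2)*s*(s - 6) - 32*3**(s/2)*s*(s + 2) - 162*s*(s - 6) - 216*s + 1296)/(108*3**s*s*(s - 6)*(s + 2))
  -2 < Re(s) < 6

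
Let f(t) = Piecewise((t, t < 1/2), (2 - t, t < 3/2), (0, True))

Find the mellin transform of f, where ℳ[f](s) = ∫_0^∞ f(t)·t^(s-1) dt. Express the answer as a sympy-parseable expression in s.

(3**s*s + 4*3**s - 2*s - 4)/(2*2**s*s*(s + 1))
  Re(s) > -1

integrate the 2 segments split at 1/2, then add the results
on [0, 1/2) integrate f = t against the kernel
on [1/2, 3/2): add ∫ (2 - t)·t^(s-1) dt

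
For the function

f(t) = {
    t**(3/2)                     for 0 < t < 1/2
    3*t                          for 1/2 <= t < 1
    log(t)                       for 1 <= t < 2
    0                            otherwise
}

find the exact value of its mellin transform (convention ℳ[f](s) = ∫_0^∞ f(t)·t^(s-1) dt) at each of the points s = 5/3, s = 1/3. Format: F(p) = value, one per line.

F(5/3) = -18*2**(2/3)/25 - 9*2**(1/3)/64 + 3*2**(5/6)/152 + 6*2**(2/3)*log(2)/5 + 297/200
F(1/3) = -9*2**(1/3) - 9*2**(2/3)/16 + 3*2**(1/6)/22 + 3*2**(1/3)*log(2) + 45/4

breakpoints 1/2, 1: one integral from each of the 3 segments
on [0, 1/2) integrate f = t**(3/2) against the kernel
for t in [1/2, 1): the term is ∫ 3*t·t^(s-1)
piece [1, 2): integrate log(t) against the kernel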